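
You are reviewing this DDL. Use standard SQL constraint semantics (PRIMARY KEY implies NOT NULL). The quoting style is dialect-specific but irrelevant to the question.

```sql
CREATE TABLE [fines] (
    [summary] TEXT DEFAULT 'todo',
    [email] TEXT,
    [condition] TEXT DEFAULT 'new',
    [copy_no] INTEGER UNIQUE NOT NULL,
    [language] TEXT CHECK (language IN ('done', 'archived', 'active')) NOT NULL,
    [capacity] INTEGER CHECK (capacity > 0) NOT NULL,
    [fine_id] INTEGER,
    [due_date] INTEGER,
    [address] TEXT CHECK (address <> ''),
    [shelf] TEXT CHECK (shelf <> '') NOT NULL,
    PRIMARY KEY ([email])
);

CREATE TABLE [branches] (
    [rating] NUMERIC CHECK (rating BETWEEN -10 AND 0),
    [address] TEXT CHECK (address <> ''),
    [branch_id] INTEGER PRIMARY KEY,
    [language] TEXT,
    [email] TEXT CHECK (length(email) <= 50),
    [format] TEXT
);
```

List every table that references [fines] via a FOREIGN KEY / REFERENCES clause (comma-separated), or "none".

No REFERENCES clause anywhere in the schema names fines.

none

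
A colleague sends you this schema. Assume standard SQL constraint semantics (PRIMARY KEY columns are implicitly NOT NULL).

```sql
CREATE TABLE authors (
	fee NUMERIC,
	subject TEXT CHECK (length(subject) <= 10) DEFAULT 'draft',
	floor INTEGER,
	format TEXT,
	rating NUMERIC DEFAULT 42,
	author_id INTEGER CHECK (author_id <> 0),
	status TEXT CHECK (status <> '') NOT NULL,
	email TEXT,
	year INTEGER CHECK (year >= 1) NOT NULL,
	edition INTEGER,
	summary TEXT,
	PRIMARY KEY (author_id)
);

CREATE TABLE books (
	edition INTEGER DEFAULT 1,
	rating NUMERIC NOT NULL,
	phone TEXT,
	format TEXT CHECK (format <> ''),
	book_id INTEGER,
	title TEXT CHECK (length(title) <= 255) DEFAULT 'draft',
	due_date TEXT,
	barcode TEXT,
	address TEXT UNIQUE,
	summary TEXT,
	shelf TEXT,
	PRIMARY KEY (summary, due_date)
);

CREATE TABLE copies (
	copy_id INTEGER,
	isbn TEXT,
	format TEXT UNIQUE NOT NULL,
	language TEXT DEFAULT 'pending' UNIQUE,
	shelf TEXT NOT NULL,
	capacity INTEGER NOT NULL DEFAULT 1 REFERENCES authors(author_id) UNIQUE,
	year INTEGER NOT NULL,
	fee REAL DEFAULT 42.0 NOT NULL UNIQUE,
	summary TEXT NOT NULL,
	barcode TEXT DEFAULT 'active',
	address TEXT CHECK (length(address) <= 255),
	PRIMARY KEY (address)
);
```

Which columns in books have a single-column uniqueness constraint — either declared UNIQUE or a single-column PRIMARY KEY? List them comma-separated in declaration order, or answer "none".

address

- edition: no UNIQUE or single-column PK constraint.
- rating: no UNIQUE or single-column PK constraint.
- phone: no UNIQUE or single-column PK constraint.
- format: no UNIQUE or single-column PK constraint.
- book_id: no UNIQUE or single-column PK constraint.
- title: no UNIQUE or single-column PK constraint.
- due_date: part of a composite PRIMARY KEY — only the tuple is unique, not this column on its own.
- barcode: no UNIQUE or single-column PK constraint.
- address: declared UNIQUE → unique.
- summary: part of a composite PRIMARY KEY — only the tuple is unique, not this column on its own.
- shelf: no UNIQUE or single-column PK constraint.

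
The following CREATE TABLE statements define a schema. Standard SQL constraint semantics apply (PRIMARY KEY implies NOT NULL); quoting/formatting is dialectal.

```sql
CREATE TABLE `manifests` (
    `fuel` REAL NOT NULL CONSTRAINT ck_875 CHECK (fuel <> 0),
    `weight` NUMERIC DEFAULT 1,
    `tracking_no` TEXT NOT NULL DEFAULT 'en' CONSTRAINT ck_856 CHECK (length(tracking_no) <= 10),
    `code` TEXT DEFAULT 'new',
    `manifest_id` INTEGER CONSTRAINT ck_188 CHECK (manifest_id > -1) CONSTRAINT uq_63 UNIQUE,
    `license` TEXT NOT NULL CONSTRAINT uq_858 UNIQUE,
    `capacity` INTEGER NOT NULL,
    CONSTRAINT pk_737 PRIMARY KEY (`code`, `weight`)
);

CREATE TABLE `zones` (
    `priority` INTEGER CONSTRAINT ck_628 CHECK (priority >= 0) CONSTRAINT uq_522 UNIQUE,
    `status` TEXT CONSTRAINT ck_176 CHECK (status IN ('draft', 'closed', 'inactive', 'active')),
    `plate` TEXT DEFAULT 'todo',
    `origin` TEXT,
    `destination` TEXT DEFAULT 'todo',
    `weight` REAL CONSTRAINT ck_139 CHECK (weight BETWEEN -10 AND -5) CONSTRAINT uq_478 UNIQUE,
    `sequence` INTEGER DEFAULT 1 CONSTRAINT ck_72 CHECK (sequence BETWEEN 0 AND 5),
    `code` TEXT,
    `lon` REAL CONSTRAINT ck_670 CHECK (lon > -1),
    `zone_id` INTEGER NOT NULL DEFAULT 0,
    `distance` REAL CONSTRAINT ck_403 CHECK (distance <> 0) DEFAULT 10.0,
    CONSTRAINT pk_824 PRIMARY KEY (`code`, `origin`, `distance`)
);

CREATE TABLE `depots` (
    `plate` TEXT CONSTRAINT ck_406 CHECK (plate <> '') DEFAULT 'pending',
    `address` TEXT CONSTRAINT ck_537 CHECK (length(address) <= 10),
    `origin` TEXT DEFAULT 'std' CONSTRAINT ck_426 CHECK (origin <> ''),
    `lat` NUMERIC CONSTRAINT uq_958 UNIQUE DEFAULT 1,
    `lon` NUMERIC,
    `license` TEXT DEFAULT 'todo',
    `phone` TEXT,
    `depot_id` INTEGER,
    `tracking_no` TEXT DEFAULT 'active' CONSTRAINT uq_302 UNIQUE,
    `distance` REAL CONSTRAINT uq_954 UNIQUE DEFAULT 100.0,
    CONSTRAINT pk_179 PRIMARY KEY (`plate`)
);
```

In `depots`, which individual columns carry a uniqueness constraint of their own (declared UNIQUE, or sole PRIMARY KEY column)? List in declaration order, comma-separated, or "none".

plate, lat, tracking_no, distance

- plate: single-column PRIMARY KEY → unique.
- address: no UNIQUE or single-column PK constraint.
- origin: no UNIQUE or single-column PK constraint.
- lat: declared UNIQUE → unique.
- lon: no UNIQUE or single-column PK constraint.
- license: no UNIQUE or single-column PK constraint.
- phone: no UNIQUE or single-column PK constraint.
- depot_id: no UNIQUE or single-column PK constraint.
- tracking_no: declared UNIQUE → unique.
- distance: declared UNIQUE → unique.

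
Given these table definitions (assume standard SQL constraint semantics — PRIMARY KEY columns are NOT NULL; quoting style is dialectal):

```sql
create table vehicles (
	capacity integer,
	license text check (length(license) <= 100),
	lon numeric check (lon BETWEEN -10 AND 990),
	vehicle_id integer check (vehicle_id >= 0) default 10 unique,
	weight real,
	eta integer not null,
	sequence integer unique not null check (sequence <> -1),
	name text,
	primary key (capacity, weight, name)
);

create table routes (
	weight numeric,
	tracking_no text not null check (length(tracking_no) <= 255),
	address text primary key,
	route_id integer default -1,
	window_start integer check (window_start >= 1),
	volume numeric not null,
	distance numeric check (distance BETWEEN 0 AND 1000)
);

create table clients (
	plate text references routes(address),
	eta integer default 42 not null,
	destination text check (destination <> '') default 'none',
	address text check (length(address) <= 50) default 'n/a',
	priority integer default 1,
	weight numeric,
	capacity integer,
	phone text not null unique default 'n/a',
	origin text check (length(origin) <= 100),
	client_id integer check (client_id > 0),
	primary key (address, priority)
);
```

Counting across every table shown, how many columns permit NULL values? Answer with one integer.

13

vehicles: 3 nullable (license, lon, vehicle_id — PK (capacity, weight, name) and explicit NOT NULL columns excluded).
routes: 4 nullable (weight, route_id, window_start, distance — PK (address) and explicit NOT NULL columns excluded).
clients: 6 nullable (plate, destination, weight, capacity, origin, client_id — PK (address, priority) and explicit NOT NULL columns excluded).
Total: 3 + 4 + 6 = 13.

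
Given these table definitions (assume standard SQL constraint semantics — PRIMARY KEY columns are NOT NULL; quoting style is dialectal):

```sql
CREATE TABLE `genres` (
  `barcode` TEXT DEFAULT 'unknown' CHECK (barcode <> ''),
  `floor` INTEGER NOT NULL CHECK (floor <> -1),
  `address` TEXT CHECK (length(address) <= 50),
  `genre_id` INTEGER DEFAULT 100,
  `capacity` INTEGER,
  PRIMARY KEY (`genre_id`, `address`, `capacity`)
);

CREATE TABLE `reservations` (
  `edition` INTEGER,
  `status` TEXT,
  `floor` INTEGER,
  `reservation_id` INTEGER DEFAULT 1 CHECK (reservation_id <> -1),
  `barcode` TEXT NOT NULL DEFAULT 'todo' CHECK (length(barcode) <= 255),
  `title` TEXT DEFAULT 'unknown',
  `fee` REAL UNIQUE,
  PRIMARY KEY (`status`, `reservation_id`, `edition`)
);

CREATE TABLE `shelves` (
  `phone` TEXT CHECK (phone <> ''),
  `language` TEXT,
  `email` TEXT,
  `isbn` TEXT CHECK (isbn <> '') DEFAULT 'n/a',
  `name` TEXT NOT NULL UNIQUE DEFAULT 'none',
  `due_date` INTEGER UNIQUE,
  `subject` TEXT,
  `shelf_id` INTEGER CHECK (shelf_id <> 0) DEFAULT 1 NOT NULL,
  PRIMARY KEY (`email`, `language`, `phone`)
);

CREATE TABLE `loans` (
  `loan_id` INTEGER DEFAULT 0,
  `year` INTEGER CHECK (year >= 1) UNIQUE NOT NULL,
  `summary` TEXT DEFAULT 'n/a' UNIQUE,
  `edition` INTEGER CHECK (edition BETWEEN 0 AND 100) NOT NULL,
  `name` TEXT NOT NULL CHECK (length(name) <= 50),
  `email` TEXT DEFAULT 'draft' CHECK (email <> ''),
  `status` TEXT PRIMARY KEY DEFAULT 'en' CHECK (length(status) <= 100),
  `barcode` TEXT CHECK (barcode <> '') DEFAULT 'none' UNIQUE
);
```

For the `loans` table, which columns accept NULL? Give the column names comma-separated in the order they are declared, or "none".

- loan_id: DEFAULT only fills an omitted column; an explicit NULL is still allowed → nullable.
- year: declared NOT NULL → not nullable.
- summary: UNIQUE does not imply NOT NULL → nullable.
- edition: declared NOT NULL → not nullable.
- name: declared NOT NULL → not nullable.
- email: CHECK does not forbid NULL (a CHECK constraint passes when its expression is NULL) → nullable.
- status: part of the PRIMARY KEY, which implies NOT NULL → not nullable.
- barcode: CHECK does not forbid NULL (a CHECK constraint passes when its expression is NULL) → nullable.

loan_id, summary, email, barcode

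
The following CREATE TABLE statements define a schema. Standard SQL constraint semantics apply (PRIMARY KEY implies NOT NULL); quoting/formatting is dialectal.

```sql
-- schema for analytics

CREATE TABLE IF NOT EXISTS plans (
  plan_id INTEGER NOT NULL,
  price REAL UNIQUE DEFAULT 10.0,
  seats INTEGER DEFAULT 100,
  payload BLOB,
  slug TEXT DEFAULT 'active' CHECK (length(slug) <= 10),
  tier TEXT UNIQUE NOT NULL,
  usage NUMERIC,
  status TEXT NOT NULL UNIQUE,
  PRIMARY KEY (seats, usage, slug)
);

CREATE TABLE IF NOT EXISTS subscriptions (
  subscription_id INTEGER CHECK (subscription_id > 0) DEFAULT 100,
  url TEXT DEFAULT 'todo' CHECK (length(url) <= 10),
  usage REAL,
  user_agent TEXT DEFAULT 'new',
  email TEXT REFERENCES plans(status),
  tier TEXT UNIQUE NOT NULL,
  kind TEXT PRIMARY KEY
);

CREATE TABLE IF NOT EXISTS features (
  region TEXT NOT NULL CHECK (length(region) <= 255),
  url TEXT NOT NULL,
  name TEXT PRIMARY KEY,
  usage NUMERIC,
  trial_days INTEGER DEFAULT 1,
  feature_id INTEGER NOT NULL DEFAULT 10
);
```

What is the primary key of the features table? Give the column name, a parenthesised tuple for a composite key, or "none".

name

name is declared PRIMARY KEY inline on the column.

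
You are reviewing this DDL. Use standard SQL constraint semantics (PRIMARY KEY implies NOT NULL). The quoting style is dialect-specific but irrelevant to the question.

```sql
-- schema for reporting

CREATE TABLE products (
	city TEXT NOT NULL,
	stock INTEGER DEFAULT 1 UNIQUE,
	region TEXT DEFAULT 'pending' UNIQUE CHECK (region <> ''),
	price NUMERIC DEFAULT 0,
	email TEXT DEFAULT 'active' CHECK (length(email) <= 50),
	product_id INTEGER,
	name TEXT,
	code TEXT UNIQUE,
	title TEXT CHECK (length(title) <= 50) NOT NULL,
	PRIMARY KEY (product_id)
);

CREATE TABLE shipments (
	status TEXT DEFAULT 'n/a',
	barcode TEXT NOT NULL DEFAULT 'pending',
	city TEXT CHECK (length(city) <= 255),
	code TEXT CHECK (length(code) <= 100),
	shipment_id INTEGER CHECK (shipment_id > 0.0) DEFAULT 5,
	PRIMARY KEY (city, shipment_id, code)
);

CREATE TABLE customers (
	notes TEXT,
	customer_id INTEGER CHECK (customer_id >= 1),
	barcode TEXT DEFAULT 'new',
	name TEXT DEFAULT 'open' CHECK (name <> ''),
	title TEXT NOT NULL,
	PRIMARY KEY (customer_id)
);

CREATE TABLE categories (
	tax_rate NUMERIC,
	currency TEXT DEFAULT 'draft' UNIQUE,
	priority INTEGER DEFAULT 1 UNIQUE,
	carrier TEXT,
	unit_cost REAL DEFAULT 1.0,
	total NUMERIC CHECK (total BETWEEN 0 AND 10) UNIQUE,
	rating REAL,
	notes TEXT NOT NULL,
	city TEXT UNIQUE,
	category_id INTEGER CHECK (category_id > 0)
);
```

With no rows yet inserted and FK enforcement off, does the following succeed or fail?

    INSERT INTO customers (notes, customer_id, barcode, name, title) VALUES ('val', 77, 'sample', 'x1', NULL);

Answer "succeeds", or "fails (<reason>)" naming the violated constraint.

title is explicitly set to NULL, but title is declared NOT NULL.

fails (NOT NULL on title)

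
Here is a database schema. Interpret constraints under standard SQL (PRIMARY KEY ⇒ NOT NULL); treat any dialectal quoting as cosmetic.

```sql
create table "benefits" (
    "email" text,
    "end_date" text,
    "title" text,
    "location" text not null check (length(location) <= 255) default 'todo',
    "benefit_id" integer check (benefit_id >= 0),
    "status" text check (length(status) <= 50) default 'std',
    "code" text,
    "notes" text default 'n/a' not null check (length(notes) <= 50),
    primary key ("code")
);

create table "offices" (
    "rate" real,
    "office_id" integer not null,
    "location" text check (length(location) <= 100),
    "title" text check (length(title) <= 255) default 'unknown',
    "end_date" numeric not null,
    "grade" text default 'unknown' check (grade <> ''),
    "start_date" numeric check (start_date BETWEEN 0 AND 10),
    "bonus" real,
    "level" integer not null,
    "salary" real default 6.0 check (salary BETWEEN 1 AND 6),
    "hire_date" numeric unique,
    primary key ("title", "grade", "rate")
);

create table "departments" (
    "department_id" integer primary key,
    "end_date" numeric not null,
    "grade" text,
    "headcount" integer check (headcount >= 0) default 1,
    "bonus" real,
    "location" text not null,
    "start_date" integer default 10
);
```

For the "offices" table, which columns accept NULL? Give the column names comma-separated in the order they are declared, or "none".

- rate: part of the PRIMARY KEY, which implies NOT NULL → not nullable.
- office_id: declared NOT NULL → not nullable.
- location: CHECK does not forbid NULL (a CHECK constraint passes when its expression is NULL) → nullable.
- title: part of the PRIMARY KEY, which implies NOT NULL → not nullable.
- end_date: declared NOT NULL → not nullable.
- grade: part of the PRIMARY KEY, which implies NOT NULL → not nullable.
- start_date: CHECK does not forbid NULL (a CHECK constraint passes when its expression is NULL) → nullable.
- bonus: no NOT NULL constraint applies → nullable.
- level: declared NOT NULL → not nullable.
- salary: CHECK does not forbid NULL (a CHECK constraint passes when its expression is NULL) → nullable.
- hire_date: UNIQUE does not imply NOT NULL → nullable.

location, start_date, bonus, salary, hire_date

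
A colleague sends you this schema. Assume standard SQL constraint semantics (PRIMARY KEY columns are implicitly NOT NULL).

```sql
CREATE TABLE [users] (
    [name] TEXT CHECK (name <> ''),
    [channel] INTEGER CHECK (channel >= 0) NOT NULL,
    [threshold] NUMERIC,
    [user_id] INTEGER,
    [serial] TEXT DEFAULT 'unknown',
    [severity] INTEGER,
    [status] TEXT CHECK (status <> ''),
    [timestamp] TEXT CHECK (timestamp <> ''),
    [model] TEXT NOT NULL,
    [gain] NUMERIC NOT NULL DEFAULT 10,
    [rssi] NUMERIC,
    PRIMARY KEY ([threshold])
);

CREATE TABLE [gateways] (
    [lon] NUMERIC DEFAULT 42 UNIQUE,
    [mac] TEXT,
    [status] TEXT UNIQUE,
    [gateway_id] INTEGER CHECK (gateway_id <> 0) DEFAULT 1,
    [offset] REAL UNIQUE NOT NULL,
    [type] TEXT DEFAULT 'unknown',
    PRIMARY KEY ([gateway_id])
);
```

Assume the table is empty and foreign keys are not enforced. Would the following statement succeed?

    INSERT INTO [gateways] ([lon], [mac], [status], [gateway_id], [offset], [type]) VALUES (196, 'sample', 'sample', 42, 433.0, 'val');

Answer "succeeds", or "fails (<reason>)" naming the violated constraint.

NOT NULL columns: gateway_id is supplied; offset is supplied.
CHECK constraints: 42 satisfies (gateway_id <> 0).
No constraint is violated.

succeeds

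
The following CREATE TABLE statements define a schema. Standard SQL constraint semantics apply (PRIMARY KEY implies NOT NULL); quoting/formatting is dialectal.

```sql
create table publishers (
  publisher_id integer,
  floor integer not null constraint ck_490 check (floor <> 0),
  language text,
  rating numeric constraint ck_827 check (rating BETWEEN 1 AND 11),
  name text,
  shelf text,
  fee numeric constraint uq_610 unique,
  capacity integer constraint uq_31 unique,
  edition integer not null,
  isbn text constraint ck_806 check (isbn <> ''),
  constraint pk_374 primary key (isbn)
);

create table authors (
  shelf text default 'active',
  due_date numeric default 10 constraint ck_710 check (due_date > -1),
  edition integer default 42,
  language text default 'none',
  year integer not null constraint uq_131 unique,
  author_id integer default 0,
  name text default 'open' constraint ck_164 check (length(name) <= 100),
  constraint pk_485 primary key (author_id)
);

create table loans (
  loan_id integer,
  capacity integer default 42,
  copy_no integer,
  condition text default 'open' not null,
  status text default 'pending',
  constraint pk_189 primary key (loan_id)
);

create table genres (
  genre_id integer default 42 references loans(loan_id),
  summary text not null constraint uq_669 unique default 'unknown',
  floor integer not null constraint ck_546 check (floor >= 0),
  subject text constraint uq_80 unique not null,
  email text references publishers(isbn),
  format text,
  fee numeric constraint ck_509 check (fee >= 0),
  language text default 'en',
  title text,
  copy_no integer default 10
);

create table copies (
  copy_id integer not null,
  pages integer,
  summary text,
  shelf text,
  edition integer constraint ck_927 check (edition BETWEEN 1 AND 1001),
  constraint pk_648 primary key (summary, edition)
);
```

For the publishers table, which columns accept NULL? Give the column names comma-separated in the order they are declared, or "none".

- publisher_id: no NOT NULL constraint applies → nullable.
- floor: declared NOT NULL → not nullable.
- language: no NOT NULL constraint applies → nullable.
- rating: CHECK does not forbid NULL (a CHECK constraint passes when its expression is NULL) → nullable.
- name: no NOT NULL constraint applies → nullable.
- shelf: no NOT NULL constraint applies → nullable.
- fee: UNIQUE does not imply NOT NULL → nullable.
- capacity: UNIQUE does not imply NOT NULL → nullable.
- edition: declared NOT NULL → not nullable.
- isbn: part of the PRIMARY KEY, which implies NOT NULL → not nullable.

publisher_id, language, rating, name, shelf, fee, capacity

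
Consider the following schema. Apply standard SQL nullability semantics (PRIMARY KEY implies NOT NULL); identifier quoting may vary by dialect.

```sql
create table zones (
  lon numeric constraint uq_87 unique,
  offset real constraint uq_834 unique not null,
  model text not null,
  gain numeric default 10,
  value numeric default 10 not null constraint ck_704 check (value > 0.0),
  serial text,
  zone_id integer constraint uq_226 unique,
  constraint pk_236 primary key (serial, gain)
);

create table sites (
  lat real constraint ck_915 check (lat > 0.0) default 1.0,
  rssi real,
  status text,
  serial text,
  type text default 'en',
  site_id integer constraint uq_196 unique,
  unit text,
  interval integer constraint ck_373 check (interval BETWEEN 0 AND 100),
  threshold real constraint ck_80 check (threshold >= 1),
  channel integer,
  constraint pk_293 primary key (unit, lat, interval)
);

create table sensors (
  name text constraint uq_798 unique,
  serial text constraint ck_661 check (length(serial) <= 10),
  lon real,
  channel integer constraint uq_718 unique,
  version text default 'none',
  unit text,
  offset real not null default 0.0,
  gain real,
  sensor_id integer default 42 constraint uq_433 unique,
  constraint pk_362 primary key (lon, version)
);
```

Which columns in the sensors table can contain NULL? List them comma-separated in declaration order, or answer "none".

name, serial, channel, unit, gain, sensor_id

- name: UNIQUE does not imply NOT NULL → nullable.
- serial: CHECK does not forbid NULL (a CHECK constraint passes when its expression is NULL) → nullable.
- lon: part of the PRIMARY KEY, which implies NOT NULL → not nullable.
- channel: UNIQUE does not imply NOT NULL → nullable.
- version: part of the PRIMARY KEY, which implies NOT NULL → not nullable.
- unit: no NOT NULL constraint applies → nullable.
- offset: declared NOT NULL → not nullable.
- gain: no NOT NULL constraint applies → nullable.
- sensor_id: UNIQUE does not imply NOT NULL → nullable.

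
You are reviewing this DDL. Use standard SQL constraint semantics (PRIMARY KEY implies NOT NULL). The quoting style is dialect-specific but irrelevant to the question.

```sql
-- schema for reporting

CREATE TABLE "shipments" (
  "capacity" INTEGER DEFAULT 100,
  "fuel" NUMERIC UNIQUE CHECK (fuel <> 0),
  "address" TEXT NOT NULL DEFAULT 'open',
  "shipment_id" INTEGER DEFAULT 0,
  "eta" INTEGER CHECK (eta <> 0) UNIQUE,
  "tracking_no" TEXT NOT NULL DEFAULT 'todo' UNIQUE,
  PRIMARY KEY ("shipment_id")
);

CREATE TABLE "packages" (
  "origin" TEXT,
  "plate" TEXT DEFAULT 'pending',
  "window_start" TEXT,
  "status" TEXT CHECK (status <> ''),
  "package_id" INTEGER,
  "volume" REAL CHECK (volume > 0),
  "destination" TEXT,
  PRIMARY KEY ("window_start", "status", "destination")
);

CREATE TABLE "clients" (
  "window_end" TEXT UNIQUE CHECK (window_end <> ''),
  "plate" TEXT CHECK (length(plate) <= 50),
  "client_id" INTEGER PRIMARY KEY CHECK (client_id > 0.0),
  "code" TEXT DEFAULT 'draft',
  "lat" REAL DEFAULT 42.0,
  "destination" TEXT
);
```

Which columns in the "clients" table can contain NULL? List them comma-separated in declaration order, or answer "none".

- window_end: CHECK does not forbid NULL (a CHECK constraint passes when its expression is NULL) → nullable.
- plate: CHECK does not forbid NULL (a CHECK constraint passes when its expression is NULL) → nullable.
- client_id: part of the PRIMARY KEY, which implies NOT NULL → not nullable.
- code: DEFAULT only fills an omitted column; an explicit NULL is still allowed → nullable.
- lat: DEFAULT only fills an omitted column; an explicit NULL is still allowed → nullable.
- destination: no NOT NULL constraint applies → nullable.

window_end, plate, code, lat, destination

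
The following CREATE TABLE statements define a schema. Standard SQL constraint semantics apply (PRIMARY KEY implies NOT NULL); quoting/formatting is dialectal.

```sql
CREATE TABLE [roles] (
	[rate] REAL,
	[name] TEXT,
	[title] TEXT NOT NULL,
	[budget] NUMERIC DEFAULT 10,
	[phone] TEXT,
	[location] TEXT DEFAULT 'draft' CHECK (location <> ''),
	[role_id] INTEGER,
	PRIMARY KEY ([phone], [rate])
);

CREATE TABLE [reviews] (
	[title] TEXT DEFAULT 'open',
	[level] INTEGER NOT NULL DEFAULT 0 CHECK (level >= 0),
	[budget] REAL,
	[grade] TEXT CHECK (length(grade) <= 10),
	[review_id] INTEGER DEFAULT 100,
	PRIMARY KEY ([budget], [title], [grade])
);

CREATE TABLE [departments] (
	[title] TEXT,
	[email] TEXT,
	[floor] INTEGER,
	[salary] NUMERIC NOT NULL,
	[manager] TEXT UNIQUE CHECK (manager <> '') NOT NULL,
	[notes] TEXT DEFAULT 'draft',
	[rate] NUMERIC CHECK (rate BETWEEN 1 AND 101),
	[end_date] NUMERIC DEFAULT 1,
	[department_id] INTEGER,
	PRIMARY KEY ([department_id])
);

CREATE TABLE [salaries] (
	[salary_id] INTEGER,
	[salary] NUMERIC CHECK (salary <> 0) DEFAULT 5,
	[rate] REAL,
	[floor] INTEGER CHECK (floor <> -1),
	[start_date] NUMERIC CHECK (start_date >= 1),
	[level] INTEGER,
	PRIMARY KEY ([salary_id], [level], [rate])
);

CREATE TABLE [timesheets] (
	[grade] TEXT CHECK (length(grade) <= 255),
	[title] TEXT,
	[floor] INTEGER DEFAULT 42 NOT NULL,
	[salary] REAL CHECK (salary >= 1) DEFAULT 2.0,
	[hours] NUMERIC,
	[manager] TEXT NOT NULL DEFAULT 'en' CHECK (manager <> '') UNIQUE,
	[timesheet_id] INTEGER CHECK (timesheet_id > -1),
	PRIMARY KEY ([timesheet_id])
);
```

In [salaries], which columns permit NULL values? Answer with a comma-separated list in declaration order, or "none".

salary, floor, start_date

- salary_id: part of the PRIMARY KEY, which implies NOT NULL → not nullable.
- salary: CHECK does not forbid NULL (a CHECK constraint passes when its expression is NULL) → nullable.
- rate: part of the PRIMARY KEY, which implies NOT NULL → not nullable.
- floor: CHECK does not forbid NULL (a CHECK constraint passes when its expression is NULL) → nullable.
- start_date: CHECK does not forbid NULL (a CHECK constraint passes when its expression is NULL) → nullable.
- level: part of the PRIMARY KEY, which implies NOT NULL → not nullable.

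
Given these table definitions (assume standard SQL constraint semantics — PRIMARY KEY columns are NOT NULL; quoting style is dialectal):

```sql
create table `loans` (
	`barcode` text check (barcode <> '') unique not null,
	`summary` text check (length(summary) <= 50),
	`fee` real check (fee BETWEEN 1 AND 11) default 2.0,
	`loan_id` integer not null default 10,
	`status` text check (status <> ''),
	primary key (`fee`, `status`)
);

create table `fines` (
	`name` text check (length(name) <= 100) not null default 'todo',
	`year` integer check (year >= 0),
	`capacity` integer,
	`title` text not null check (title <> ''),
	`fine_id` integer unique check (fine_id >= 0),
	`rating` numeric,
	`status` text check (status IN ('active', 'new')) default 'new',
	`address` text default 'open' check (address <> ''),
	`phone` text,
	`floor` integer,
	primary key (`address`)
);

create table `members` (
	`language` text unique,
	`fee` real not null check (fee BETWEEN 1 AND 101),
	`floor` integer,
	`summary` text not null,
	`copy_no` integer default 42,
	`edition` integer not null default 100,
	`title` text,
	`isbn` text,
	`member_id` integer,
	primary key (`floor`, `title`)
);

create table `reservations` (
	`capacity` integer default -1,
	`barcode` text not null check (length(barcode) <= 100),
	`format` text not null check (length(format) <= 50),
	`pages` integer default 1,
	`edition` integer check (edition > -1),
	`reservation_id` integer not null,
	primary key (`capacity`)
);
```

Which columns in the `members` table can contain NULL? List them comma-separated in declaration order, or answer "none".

language, copy_no, isbn, member_id

- language: UNIQUE does not imply NOT NULL → nullable.
- fee: declared NOT NULL → not nullable.
- floor: part of the PRIMARY KEY, which implies NOT NULL → not nullable.
- summary: declared NOT NULL → not nullable.
- copy_no: DEFAULT only fills an omitted column; an explicit NULL is still allowed → nullable.
- edition: declared NOT NULL → not nullable.
- title: part of the PRIMARY KEY, which implies NOT NULL → not nullable.
- isbn: no NOT NULL constraint applies → nullable.
- member_id: no NOT NULL constraint applies → nullable.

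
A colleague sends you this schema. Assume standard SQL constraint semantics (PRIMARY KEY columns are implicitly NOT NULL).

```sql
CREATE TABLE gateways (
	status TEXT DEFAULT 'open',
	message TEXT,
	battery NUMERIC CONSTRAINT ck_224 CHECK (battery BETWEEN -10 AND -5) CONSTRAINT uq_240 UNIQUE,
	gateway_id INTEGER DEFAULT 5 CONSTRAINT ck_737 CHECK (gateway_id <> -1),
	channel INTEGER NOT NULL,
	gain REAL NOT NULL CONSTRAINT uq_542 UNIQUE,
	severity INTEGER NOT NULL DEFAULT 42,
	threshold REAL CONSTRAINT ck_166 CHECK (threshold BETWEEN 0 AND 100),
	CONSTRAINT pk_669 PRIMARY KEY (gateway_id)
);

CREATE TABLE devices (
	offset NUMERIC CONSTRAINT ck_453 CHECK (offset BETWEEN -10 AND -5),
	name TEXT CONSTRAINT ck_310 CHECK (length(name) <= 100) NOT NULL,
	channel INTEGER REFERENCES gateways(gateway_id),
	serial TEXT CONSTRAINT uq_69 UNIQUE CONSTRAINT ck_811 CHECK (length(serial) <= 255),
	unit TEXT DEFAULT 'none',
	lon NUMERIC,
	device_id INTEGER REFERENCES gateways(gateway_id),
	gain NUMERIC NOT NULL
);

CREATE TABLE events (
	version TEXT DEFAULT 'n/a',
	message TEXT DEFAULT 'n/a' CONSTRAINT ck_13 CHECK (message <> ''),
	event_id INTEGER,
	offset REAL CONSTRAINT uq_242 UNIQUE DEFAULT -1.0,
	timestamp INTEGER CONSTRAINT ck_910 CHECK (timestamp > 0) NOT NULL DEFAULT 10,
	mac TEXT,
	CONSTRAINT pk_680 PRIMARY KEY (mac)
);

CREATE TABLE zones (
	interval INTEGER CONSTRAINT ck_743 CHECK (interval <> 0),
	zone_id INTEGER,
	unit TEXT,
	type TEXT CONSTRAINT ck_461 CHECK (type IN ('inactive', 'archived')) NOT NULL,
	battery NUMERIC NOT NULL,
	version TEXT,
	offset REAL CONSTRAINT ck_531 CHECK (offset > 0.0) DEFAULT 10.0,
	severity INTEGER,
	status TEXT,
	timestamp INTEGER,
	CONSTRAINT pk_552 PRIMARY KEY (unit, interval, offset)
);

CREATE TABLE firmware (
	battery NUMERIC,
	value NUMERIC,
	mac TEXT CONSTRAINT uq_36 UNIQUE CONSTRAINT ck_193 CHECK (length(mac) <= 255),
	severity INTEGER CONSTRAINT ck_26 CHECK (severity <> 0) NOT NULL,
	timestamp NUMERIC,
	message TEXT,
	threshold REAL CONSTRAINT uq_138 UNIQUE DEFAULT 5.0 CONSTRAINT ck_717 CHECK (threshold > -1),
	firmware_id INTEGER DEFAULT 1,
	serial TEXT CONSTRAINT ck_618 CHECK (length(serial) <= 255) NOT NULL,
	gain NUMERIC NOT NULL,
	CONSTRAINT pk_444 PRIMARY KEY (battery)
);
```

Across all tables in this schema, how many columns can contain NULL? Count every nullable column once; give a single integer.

gateways: 4 nullable (status, message, battery, threshold — PK (gateway_id) and explicit NOT NULL columns excluded).
devices: 6 nullable (offset, channel, serial, unit, lon, device_id — PK none and explicit NOT NULL columns excluded).
events: 4 nullable (version, message, event_id, offset — PK (mac) and explicit NOT NULL columns excluded).
zones: 5 nullable (zone_id, version, severity, status, timestamp — PK (unit, interval, offset) and explicit NOT NULL columns excluded).
firmware: 6 nullable (value, mac, timestamp, message, threshold, firmware_id — PK (battery) and explicit NOT NULL columns excluded).
Total: 4 + 6 + 4 + 5 + 6 = 25.

25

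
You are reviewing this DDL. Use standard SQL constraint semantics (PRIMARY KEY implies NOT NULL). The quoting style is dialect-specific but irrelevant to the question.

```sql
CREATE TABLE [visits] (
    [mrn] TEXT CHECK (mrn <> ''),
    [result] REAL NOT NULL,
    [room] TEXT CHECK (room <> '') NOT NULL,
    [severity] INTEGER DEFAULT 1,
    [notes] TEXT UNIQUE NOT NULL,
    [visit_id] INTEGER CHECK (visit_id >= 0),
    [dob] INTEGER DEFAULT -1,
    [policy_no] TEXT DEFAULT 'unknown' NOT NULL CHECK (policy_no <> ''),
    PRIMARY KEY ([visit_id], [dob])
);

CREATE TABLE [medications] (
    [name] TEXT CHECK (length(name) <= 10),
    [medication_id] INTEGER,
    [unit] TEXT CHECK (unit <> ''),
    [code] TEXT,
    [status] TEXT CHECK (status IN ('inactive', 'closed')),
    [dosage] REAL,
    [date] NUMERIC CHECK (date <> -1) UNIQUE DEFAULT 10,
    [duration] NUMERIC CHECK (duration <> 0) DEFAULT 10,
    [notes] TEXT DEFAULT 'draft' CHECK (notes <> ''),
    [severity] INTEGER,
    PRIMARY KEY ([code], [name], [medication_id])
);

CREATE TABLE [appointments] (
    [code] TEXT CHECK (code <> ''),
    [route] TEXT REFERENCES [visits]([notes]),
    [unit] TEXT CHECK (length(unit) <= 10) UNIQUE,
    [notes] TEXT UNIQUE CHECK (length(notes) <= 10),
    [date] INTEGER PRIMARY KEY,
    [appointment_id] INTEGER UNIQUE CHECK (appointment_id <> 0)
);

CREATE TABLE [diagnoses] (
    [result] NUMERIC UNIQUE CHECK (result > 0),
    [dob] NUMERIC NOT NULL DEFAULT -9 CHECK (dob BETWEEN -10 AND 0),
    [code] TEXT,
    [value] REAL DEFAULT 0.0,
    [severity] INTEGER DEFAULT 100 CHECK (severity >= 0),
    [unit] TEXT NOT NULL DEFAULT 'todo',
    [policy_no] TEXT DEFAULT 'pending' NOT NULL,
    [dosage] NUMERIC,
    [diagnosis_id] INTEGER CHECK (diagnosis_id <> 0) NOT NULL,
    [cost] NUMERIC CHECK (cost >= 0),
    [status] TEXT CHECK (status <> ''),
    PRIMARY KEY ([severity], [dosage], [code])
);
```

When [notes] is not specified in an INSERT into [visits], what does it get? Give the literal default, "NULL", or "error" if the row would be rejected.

notes has no DEFAULT clause.
Omitting it would insert NULL, but it is declared NOT NULL, so the INSERT fails.

error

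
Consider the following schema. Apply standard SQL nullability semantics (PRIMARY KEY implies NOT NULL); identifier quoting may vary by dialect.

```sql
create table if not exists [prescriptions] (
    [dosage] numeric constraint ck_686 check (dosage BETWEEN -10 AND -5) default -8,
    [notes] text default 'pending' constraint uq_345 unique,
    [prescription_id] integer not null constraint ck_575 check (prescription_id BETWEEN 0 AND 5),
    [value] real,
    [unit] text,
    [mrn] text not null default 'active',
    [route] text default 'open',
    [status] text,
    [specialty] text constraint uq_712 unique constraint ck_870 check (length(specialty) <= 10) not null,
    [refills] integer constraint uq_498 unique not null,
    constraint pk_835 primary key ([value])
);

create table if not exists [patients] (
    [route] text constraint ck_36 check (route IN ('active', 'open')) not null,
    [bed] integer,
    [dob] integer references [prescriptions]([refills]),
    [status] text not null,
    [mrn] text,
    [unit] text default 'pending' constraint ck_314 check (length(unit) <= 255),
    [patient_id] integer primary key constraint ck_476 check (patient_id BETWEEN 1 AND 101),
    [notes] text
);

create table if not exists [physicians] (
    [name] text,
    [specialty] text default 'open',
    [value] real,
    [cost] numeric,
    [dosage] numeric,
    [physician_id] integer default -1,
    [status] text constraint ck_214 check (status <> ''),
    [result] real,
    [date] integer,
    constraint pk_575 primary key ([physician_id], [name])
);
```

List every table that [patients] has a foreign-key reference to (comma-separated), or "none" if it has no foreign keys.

- dob REFERENCES prescriptions(refills).

prescriptions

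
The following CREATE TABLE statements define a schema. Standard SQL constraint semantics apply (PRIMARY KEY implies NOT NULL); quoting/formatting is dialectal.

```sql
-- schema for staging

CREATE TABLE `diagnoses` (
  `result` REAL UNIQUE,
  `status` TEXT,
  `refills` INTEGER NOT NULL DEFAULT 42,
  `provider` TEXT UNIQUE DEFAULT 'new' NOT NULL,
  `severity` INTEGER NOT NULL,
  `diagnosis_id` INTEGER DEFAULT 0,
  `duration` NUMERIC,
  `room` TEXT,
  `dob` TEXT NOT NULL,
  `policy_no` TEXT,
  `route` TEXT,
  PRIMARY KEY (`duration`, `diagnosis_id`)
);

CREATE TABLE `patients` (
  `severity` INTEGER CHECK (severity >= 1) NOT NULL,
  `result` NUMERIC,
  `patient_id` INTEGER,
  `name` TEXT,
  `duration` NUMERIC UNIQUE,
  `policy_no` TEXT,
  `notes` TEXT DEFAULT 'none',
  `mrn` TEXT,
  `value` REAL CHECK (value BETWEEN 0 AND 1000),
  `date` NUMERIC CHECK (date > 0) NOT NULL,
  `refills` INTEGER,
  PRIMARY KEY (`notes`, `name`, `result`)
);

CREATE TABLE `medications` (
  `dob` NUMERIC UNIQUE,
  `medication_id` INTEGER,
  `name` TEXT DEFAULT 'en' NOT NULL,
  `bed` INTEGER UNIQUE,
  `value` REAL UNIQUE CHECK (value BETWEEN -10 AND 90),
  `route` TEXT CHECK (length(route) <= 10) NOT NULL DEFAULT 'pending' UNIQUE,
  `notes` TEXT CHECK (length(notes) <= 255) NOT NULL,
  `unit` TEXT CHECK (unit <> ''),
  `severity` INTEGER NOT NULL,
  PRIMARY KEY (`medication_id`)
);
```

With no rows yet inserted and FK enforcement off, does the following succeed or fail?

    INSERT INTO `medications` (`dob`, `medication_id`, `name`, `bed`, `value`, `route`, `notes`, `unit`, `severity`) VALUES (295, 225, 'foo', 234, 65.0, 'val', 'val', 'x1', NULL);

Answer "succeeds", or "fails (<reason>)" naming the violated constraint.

fails (NOT NULL on severity)

severity is explicitly set to NULL, but severity is declared NOT NULL.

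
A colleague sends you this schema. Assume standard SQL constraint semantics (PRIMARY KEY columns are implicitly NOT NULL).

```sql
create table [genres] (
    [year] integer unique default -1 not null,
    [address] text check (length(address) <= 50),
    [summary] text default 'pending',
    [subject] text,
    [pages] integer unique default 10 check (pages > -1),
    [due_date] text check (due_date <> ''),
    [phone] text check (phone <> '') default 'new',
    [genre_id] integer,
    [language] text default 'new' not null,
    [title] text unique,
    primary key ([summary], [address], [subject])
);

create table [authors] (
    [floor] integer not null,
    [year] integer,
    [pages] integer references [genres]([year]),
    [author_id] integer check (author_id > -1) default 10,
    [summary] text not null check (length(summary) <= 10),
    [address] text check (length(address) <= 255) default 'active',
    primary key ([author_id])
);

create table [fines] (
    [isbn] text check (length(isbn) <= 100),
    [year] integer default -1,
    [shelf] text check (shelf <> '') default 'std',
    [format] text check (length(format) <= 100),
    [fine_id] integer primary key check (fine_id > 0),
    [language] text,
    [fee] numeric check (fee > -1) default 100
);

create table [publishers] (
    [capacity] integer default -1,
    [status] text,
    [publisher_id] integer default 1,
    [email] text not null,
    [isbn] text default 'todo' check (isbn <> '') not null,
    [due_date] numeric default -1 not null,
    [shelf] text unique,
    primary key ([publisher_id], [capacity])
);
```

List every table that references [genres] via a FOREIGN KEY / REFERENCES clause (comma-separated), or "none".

- authors.pages references genres(year).

authors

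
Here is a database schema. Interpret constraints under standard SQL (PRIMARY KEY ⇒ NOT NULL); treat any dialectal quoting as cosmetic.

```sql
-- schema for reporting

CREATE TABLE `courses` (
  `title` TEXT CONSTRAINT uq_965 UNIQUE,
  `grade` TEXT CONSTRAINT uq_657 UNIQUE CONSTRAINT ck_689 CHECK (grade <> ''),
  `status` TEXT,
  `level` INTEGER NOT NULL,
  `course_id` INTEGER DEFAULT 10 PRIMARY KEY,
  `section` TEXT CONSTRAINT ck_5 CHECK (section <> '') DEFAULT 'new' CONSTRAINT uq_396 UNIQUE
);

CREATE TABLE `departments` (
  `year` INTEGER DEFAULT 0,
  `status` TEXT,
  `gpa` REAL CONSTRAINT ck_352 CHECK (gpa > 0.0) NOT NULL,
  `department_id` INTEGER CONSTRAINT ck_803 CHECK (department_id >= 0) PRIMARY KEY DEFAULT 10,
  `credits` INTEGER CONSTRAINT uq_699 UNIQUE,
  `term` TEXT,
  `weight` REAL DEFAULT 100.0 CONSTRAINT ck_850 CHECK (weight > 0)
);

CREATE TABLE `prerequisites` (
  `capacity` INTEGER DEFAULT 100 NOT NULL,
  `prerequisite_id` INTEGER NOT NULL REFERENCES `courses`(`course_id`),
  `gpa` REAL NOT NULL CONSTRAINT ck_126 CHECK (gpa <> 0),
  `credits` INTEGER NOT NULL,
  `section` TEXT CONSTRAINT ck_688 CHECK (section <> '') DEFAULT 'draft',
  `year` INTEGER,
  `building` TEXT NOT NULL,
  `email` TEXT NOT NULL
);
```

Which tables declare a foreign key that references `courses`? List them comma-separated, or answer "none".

prerequisites

- prerequisites.prerequisite_id references courses(course_id).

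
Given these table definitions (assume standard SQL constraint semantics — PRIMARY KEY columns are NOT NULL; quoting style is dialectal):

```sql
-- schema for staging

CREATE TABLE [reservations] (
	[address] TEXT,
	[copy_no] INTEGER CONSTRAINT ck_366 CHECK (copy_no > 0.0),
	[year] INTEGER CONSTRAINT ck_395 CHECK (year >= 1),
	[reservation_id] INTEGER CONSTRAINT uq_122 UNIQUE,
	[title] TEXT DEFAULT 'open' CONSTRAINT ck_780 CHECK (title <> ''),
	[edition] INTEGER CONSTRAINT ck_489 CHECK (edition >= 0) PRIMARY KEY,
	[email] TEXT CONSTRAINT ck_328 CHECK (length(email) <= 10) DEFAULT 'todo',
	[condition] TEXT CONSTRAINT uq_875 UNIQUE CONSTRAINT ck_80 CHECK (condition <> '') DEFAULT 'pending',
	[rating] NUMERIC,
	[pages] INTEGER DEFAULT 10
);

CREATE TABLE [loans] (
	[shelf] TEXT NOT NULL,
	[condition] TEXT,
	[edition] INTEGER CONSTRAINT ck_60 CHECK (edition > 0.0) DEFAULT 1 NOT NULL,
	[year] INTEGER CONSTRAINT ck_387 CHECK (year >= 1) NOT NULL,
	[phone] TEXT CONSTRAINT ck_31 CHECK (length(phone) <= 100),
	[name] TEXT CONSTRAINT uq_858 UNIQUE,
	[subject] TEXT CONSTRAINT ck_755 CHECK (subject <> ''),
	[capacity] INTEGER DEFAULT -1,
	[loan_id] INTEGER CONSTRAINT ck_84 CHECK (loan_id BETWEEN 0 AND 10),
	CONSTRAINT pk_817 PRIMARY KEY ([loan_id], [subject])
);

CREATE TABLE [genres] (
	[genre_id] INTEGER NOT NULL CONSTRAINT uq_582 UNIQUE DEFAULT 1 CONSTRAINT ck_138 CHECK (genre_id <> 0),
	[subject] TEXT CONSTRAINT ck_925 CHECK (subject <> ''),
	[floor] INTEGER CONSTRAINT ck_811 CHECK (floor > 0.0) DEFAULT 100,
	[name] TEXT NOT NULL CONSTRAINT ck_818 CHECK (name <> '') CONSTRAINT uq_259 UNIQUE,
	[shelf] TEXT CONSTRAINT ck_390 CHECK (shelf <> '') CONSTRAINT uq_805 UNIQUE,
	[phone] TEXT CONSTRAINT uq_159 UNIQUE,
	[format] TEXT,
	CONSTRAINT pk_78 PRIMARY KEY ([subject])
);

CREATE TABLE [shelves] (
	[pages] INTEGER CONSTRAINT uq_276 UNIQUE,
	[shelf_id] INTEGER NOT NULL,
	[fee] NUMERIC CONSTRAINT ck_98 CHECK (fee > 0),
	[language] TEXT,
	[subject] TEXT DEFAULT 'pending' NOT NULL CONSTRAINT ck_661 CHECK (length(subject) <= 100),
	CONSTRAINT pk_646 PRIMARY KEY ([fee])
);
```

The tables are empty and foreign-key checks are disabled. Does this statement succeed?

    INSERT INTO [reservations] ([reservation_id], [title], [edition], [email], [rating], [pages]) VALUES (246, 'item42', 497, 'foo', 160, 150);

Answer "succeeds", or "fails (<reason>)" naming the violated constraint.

succeeds

NOT NULL columns: edition is supplied.
CHECK constraints: 'item42' satisfies (title <> ''); 497 satisfies (edition >= 0); 'foo' satisfies (length(email) <= 10).
No constraint is violated.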